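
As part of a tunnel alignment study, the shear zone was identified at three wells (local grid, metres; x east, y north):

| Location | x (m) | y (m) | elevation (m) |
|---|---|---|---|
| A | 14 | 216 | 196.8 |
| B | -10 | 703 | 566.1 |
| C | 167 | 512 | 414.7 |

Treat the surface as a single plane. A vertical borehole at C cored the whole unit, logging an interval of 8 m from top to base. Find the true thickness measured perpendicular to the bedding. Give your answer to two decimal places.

6.38 m

Let the plane be z = a·x + b·y + c.
B−A: −24a + 487b = 369.3;  C−A: 153a + 296b = 217.9.
Solving gives a = −0.03915, b = 0.75639.
|∇z| = √(a²+b²) = 0.75740, so dip δ = arctan(0.75740) = 37.14°.
True thickness = vertical thickness × cos δ = 8 × cos 37.14° = 6.38 m.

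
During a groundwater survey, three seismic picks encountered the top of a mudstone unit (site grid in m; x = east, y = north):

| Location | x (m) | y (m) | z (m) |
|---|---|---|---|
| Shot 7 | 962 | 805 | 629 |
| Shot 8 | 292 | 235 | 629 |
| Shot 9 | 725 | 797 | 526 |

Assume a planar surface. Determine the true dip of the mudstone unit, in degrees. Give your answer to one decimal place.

Two edge vectors: Shot 7→Shot 8 = (-670, -570, 0), Shot 7→Shot 9 = (-237, -8, -103).
Normal n = (Shot 7→Shot 8) × (Shot 7→Shot 9) = (58710, -69010, -129730).
So ∂z/∂x = −n_x/n_z = 0.45256 and ∂z/∂y = −n_y/n_z = −0.53195.
Gradient magnitude |∇z| = √(a² + b²) = √(0.20481 + 0.28297) = 0.69841.
True dip = arctan(0.69841) = 34.9°, dipping toward NW (azimuth ≈ 320°).

34.9°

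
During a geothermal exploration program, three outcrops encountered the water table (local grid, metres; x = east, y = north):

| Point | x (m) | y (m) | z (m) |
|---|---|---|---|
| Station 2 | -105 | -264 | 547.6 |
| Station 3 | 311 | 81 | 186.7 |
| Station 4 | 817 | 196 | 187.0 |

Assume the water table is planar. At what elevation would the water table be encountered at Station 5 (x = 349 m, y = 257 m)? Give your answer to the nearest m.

Let the plane be z = a·x + b·y + c.
Station 3−Station 2: 416a + 345b = −360.9;  Station 4−Station 2: 922a + 460b = −360.6.
Solving gives a = 0.32831, b = −1.44196.
Then c = 547.6 − a·-105 − b·-264 = 201.39.
At (349, 257): z = 114.6 − 370.6 + 201.39 = -54.6 m.

-55 m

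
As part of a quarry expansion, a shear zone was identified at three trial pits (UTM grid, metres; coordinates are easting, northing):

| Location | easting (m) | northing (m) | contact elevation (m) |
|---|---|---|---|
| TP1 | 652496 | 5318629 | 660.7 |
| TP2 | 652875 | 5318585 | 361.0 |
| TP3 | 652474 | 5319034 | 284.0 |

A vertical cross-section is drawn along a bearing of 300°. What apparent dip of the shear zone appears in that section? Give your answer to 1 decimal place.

Let the plane be z = a·easting + b·northing + c.
TP2−TP1: 379a − 44b = −299.7;  TP3−TP1: −22a + 405b = −376.7.
Solving gives a = −0.90445, b = −0.97925.
Unit vector along 300° is (sin 300°, cos 300°) = (-0.8660, 0.5000).
Slope in that direction = a·(-0.8660) + b·(0.5000) = 0.29365.
Apparent dip = arctan|0.29365| = 16.4° (true dip is 53.1°, so apparent ≤ true as expected).

16.4°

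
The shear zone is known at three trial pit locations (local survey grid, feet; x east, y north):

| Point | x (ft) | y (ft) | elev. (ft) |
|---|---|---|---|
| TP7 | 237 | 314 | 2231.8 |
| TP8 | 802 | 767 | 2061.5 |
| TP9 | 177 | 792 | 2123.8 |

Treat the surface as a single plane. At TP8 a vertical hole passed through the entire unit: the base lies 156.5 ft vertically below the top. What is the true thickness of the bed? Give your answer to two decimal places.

Two edge vectors: TP7→TP8 = (565, 453, -170.3), TP7→TP9 = (-60, 478, -108).
Normal n = (TP7→TP8) × (TP7→TP9) = (32479.4, 71238, 297250).
So ∂z/∂x = −n_x/n_z = −0.10927 and ∂z/∂y = −n_y/n_z = −0.23966.
|∇z| = √(a²+b²) = 0.26339, so dip δ = arctan(0.26339) = 14.76°.
True thickness = vertical thickness × cos δ = 156.5 × cos 14.76° = 151.34 ft.

151.34 ft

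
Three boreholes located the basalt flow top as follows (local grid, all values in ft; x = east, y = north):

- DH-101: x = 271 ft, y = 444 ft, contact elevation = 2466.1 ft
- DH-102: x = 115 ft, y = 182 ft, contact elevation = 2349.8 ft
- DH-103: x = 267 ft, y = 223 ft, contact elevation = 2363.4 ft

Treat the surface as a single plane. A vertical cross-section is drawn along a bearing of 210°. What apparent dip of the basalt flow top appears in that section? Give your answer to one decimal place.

21.1°

Let the plane be z = a·x + b·y + c.
DH-102−DH-101: −156a − 262b = −116.3;  DH-103−DH-101: −4a − 221b = −102.7.
Solving gives a = −0.03605, b = 0.46536.
Unit vector along 210° is (sin 210°, cos 210°) = (-0.5000, -0.8660).
Slope in that direction = a·(-0.5000) + b·(-0.8660) = −0.38499.
Apparent dip = arctan|0.38499| = 21.1° (true dip is 25.0°, so apparent ≤ true as expected).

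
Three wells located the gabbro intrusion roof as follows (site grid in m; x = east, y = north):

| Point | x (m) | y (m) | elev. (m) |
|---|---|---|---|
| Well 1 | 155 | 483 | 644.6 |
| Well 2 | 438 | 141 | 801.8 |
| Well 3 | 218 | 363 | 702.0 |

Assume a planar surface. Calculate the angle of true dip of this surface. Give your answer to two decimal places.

Let the plane be z = a·x + b·y + c.
Well 2−Well 1: 283a − 342b = 157.2;  Well 3−Well 1: 63a − 120b = 57.4.
Solving gives a = −0.06177, b = −0.51076.
Gradient magnitude |∇z| = √(a² + b²) = √(0.00382 + 0.26088) = 0.51448.
True dip = arctan(0.51448) = 27.23°, dipping toward N (azimuth ≈ 007°).

27.23°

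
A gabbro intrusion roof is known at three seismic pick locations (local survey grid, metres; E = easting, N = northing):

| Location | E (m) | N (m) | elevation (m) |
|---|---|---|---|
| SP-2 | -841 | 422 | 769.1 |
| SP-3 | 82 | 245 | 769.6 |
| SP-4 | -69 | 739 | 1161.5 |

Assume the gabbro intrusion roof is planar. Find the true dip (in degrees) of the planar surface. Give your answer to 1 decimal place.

Let the plane be z = a·E + b·N + c.
SP-3−SP-2: 923a − 177b = 0.5;  SP-4−SP-2: 772a + 317b = 392.4.
Solving gives a = 0.16218, b = 0.84289.
Gradient magnitude |∇z| = √(a² + b²) = √(0.02630 + 0.71047) = 0.85835.
True dip = arctan(0.85835) = 40.6°, dipping toward S (azimuth ≈ 191°).

40.6°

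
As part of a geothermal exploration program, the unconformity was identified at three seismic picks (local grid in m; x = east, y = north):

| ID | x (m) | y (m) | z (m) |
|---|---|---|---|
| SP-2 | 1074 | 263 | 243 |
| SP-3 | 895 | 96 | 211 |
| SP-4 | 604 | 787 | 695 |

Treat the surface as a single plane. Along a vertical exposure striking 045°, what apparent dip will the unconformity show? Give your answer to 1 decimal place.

8.7°

Two edge vectors: SP-2→SP-3 = (-179, -167, -32), SP-2→SP-4 = (-470, 524, 452).
Normal n = (SP-2→SP-3) × (SP-2→SP-4) = (-58716, 95948, -172286).
So ∂z/∂x = −n_x/n_z = −0.34081 and ∂z/∂y = −n_y/n_z = 0.55691.
Unit vector along 045° is (sin 45°, cos 45°) = (0.7071, 0.7071).
Slope in that direction = a·(0.7071) + b·(0.7071) = 0.15281.
Apparent dip = arctan|0.15281| = 8.7° (true dip is 33.1°, so apparent ≤ true as expected).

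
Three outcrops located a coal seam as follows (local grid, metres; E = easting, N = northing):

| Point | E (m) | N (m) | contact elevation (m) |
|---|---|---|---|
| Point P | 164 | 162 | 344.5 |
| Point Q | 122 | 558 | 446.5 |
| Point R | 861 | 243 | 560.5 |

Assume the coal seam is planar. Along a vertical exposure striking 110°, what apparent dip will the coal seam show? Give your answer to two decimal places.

9.19°

Two edge vectors: Point P→Point Q = (-42, 396, 102), Point P→Point R = (697, 81, 216).
Normal n = (Point P→Point Q) × (Point P→Point R) = (77274, 80166, -279414).
So ∂z/∂E = −n_x/n_z = 0.27656 and ∂z/∂N = −n_y/n_z = 0.28691.
Unit vector along 110° is (sin 110°, cos 110°) = (0.9397, -0.3420).
Slope in that direction = a·(0.9397) + b·(-0.3420) = 0.16175.
Apparent dip = arctan|0.16175| = 9.19° (true dip is 21.7°, so apparent ≤ true as expected).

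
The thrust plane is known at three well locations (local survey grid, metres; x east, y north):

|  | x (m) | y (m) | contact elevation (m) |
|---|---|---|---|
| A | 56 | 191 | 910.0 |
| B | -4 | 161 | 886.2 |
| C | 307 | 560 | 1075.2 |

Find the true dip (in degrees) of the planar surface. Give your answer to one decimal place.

20.6°

Two edge vectors: A→B = (-60, -30, -23.8), A→C = (251, 369, 165.2).
Normal n = (A→B) × (A→C) = (3826.2, 3938.2, -14610).
So ∂z/∂x = −n_x/n_z = 0.26189 and ∂z/∂y = −n_y/n_z = 0.26956.
Gradient magnitude |∇z| = √(a² + b²) = √(0.06859 + 0.07266) = 0.37583.
True dip = arctan(0.37583) = 20.6°, dipping toward SW (azimuth ≈ 224°).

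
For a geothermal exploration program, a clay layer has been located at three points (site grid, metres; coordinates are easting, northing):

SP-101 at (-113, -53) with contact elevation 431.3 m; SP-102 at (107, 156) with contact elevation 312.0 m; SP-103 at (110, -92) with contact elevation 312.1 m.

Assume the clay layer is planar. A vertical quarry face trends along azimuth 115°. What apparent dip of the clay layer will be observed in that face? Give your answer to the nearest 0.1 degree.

Let the plane be z = a·easting + b·northing + c.
SP-102−SP-101: 220a + 209b = −119.3;  SP-103−SP-101: 223a − 39b = −119.2.
Solving gives a = −0.53573, b = −0.00688.
Unit vector along 115° is (sin 115°, cos 115°) = (0.9063, -0.4226).
Slope in that direction = a·(0.9063) + b·(-0.4226) = −0.48263.
Apparent dip = arctan|0.48263| = 25.8° (true dip is 28.2°, so apparent ≤ true as expected).

25.8°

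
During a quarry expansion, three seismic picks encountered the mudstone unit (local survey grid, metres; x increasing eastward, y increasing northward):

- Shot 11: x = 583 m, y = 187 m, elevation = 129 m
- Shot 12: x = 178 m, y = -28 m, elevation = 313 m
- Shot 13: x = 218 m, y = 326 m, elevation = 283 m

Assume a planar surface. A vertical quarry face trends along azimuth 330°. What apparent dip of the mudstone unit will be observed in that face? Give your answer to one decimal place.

10.6°

Two edge vectors: Shot 11→Shot 12 = (-405, -215, 184), Shot 11→Shot 13 = (-365, 139, 154).
Normal n = (Shot 11→Shot 12) × (Shot 11→Shot 13) = (-58686, -4790, -134770).
So ∂z/∂x = −n_x/n_z = −0.43545 and ∂z/∂y = −n_y/n_z = −0.03554.
Unit vector along 330° is (sin 330°, cos 330°) = (-0.5000, 0.8660).
Slope in that direction = a·(-0.5000) + b·(0.8660) = 0.18695.
Apparent dip = arctan|0.18695| = 10.6° (true dip is 23.6°, so apparent ≤ true as expected).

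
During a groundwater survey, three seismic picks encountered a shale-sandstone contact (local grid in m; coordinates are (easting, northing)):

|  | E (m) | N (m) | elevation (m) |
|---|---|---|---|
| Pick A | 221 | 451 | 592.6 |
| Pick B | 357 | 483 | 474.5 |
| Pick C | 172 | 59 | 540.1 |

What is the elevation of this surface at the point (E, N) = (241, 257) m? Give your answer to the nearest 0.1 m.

Let the plane be z = a·E + b·N + c.
Pick B−Pick A: 136a + 32b = −118.1;  Pick C−Pick A: −49a − 392b = −52.5.
Solving gives a = −0.92716, b = 0.24982.
Then c = 592.6 − a·221 − b·451 = 684.83.
At (241, 257): z = −223.4 + 64.2 + 684.83 = 525.6 m.

525.6 m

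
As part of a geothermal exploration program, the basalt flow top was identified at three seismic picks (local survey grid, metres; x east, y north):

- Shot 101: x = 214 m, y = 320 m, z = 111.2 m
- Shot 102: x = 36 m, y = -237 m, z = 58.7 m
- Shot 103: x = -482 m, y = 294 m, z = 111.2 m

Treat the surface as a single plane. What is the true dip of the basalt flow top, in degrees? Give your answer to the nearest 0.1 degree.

5.5°

Let the plane be z = a·x + b·y + c.
Shot 102−Shot 101: −178a − 557b = −52.5;  Shot 103−Shot 101: −696a − 26b = 0.
Solving gives a = −0.00356, b = 0.09539.
Gradient magnitude |∇z| = √(a² + b²) = √(0.00001 + 0.00910) = 0.09546.
True dip = arctan(0.09546) = 5.5°, dipping toward S (azimuth ≈ 178°).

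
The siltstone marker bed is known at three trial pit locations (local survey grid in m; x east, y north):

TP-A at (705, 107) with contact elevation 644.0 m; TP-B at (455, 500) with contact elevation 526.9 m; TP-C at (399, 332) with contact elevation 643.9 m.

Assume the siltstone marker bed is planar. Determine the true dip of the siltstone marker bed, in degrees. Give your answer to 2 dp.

34.77°

Two edge vectors: TP-A→TP-B = (-250, 393, -117.1), TP-A→TP-C = (-306, 225, -0.1).
Normal n = (TP-A→TP-B) × (TP-A→TP-C) = (26308.2, 35807.6, 64008).
So ∂z/∂x = −n_x/n_z = −0.41101 and ∂z/∂y = −n_y/n_z = −0.55942.
Gradient magnitude |∇z| = √(a² + b²) = √(0.16893 + 0.31296) = 0.69418.
True dip = arctan(0.69418) = 34.77°, dipping toward NE (azimuth ≈ 036°).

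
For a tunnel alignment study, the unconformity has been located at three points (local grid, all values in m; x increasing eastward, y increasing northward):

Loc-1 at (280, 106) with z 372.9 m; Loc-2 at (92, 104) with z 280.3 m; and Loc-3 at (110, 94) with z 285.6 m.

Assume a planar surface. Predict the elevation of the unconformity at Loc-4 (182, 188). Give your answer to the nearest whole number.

Two edge vectors: Loc-1→Loc-2 = (-188, -2, -92.6), Loc-1→Loc-3 = (-170, -12, -87.3).
Normal n = (Loc-1→Loc-2) × (Loc-1→Loc-3) = (-936.6, -670.4, 1916).
So ∂z/∂x = −n_x/n_z = 0.48883 and ∂z/∂y = −n_y/n_z = 0.34990.
Intercept c from Loc-1: 372.9 − 136.87 − 37.09 = 198.94.
At (182, 188): z = 89.0 + 65.8 + 198.94 = 353.7 m.

354 m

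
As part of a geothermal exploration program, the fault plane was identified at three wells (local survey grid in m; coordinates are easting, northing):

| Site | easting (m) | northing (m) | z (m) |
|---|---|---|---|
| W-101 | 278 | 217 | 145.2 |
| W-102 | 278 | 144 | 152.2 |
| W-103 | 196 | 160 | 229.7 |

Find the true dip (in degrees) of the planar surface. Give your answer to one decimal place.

44.1°

Two edge vectors: W-101→W-102 = (0, -73, 7), W-101→W-103 = (-82, -57, 84.5).
Normal n = (W-101→W-102) × (W-101→W-103) = (-5769.5, -574, -5986).
So ∂z/∂easting = −n_x/n_z = −0.96383 and ∂z/∂northing = −n_y/n_z = −0.09589.
Gradient magnitude |∇z| = √(a² + b²) = √(0.92897 + 0.00919) = 0.96859.
True dip = arctan(0.96859) = 44.1°, dipping toward E (azimuth ≈ 084°).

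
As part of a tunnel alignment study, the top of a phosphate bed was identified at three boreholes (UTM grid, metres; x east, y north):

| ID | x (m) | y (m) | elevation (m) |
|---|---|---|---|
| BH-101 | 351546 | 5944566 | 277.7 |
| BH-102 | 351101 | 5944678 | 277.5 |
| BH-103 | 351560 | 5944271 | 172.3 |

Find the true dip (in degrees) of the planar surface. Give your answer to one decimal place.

Two edge vectors: BH-101→BH-102 = (-445, 112, -0.2), BH-101→BH-103 = (14, -295, -105.4).
Normal n = (BH-101→BH-102) × (BH-101→BH-103) = (-11863.8, -46905.8, 129707).
So ∂z/∂x = −n_x/n_z = 0.09147 and ∂z/∂y = −n_y/n_z = 0.36163.
Gradient magnitude |∇z| = √(a² + b²) = √(0.00837 + 0.13078) = 0.37302.
True dip = arctan(0.37302) = 20.5°, dipping toward SSW (azimuth ≈ 194°).

20.5°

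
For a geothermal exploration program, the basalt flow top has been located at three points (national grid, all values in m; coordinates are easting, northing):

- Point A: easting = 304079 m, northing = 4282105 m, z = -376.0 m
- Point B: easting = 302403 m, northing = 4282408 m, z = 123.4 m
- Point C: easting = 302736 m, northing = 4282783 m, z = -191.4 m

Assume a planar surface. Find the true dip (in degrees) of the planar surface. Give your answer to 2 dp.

Two edge vectors: Point A→Point B = (-1676, 303, 499.4), Point A→Point C = (-1343, 678, 184.6).
Normal n = (Point A→Point B) × (Point A→Point C) = (-282659.4, -361304.6, -729399).
So ∂z/∂easting = −n_x/n_z = −0.38752 and ∂z/∂northing = −n_y/n_z = −0.49535.
Gradient magnitude |∇z| = √(a² + b²) = √(0.15017 + 0.24537) = 0.62892.
True dip = arctan(0.62892) = 32.17°, dipping toward NE (azimuth ≈ 038°).

32.17°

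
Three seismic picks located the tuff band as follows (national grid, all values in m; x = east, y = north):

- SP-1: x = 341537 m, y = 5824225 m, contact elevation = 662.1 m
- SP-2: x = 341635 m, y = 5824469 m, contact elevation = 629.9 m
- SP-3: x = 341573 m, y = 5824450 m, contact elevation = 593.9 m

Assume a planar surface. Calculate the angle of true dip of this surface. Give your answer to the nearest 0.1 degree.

Let the plane be z = a·x + b·y + c.
SP-2−SP-1: 98a + 244b = −32.2;  SP-3−SP-1: 36a + 225b = −68.2.
Solving gives a = 0.70826, b = −0.41643.
Gradient magnitude |∇z| = √(a² + b²) = √(0.50163 + 0.17342) = 0.82161.
True dip = arctan(0.82161) = 39.4°, dipping toward WNW (azimuth ≈ 300°).

39.4°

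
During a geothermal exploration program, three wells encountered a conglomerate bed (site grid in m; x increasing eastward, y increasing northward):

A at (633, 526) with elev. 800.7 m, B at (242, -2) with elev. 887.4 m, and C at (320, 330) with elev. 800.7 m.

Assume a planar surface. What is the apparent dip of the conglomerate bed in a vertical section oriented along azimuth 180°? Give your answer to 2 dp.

17.02°

Let the plane be z = a·x + b·y + c.
B−A: −391a − 528b = 86.7;  C−A: −313a − 196b = 0.
Solving gives a = 0.19174, b = −0.30619.
Unit vector along 180° is (sin 180°, cos 180°) = (0.0000, -1.0000).
Slope in that direction = a·(0.0000) + b·(-1.0000) = 0.30619.
Apparent dip = arctan|0.30619| = 17.02° (true dip is 19.9°, so apparent ≤ true as expected).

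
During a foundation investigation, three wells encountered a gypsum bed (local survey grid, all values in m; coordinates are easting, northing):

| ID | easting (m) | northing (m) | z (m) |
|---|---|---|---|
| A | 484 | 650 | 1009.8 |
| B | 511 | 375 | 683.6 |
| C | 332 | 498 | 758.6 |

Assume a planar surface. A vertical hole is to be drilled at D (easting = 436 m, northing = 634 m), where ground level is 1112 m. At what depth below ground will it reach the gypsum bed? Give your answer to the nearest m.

142 m

Two edge vectors: A→B = (27, -275, -326.2), A→C = (-152, -152, -251.2).
Normal n = (A→B) × (A→C) = (19497.6, 56364.8, -45904).
So ∂z/∂easting = −n_x/n_z = 0.42475 and ∂z/∂northing = −n_y/n_z = 1.22788.
Intercept c from A: 1009.8 − 205.58 − 798.12 = 6.10.
At (436, 634): z_contact = 185.2 + 778.5 + 6.10 = 969.8 m.
Depth below ground = 1112 − 969.8 = 142 m.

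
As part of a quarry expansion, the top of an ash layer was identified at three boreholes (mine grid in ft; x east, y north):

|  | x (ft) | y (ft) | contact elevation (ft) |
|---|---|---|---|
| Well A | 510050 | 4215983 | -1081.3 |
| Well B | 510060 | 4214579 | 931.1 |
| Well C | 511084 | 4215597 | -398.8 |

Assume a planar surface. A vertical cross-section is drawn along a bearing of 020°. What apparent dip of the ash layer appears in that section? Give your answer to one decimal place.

52.5°

Let the plane be z = a·x + b·y + c.
Well B−Well A: 10a − 1404b = 2012.4;  Well C−Well A: 1034a − 386b = 682.5.
Solving gives a = 0.12532, b = −1.43244.
Unit vector along 020° is (sin 20°, cos 20°) = (0.3420, 0.9397).
Slope in that direction = a·(0.3420) + b·(0.9397) = −1.30319.
Apparent dip = arctan|1.30319| = 52.5° (true dip is 55.2°, so apparent ≤ true as expected).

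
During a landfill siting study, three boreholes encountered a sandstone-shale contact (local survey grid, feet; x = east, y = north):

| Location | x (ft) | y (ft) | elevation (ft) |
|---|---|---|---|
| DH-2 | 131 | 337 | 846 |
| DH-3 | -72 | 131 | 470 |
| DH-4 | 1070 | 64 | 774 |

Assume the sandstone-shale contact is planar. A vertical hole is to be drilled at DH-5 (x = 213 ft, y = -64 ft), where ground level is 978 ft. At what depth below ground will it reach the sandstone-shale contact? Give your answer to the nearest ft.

Two edge vectors: DH-2→DH-3 = (-203, -206, -376), DH-2→DH-4 = (939, -273, -72).
Normal n = (DH-2→DH-3) × (DH-2→DH-4) = (-87816, -367680, 248853).
So ∂z/∂x = −n_x/n_z = 0.35288 and ∂z/∂y = −n_y/n_z = 1.47750.
Intercept c from DH-2: 846 − 46.23 − 497.92 = 301.86.
At (213, -64): z_contact = 75.2 − 94.6 + 301.86 = 282.5 ft.
Depth below ground = 978 − 282.5 = 696 ft.

696 ft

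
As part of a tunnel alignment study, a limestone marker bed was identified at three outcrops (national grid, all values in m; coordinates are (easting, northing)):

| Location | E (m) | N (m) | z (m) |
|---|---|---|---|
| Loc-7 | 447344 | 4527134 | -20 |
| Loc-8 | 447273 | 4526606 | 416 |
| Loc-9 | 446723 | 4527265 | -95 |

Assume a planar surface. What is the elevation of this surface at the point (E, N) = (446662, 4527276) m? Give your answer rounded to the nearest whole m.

-101 m

Let the plane be z = a·E + b·N + c.
Loc-8−Loc-7: −71a − 528b = 436;  Loc-9−Loc-7: −621a + 131b = −75.
Solving gives a = −0.05194713, b = −0.81877226.
Then c = -20 − a·447344 − b·4527134 = 3729909.98.
At (446662, 4527276): z = −23202.8 − 3706808.0 + 3729909.98 = -100.8 m.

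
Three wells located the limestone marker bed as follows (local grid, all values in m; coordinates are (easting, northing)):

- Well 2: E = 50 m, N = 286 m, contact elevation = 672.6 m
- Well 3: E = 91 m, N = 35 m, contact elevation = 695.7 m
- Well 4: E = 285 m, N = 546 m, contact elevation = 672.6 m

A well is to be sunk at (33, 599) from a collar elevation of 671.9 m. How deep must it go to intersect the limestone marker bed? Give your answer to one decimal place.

25.2 m

Let the plane be z = a·E + b·N + c.
Well 3−Well 2: 41a − 251b = 23.1;  Well 4−Well 2: 235a + 260b = 0.
Solving gives a = 0.08624, b = −0.07795.
Then c = 672.6 − a·50 − b·286 = 690.58.
At (33, 599): z_contact = 2.85 − 46.69 + 690.58 = 646.74 m.
Depth below ground = 671.9 − 646.74 = 25.2 m.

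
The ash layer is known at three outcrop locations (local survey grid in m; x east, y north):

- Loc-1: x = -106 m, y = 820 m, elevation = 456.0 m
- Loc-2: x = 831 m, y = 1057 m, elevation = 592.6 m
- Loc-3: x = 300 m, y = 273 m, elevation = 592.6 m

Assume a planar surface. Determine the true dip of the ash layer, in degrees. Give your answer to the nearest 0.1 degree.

Two edge vectors: Loc-1→Loc-2 = (937, 237, 136.6), Loc-1→Loc-3 = (406, -547, 136.6).
Normal n = (Loc-1→Loc-2) × (Loc-1→Loc-3) = (107094.4, -72534.6, -608761).
So ∂z/∂x = −n_x/n_z = 0.17592 and ∂z/∂y = −n_y/n_z = −0.11915.
Gradient magnitude |∇z| = √(a² + b²) = √(0.03095 + 0.01420) = 0.21247.
True dip = arctan(0.21247) = 12.0°, dipping toward NW (azimuth ≈ 304°).

12.0°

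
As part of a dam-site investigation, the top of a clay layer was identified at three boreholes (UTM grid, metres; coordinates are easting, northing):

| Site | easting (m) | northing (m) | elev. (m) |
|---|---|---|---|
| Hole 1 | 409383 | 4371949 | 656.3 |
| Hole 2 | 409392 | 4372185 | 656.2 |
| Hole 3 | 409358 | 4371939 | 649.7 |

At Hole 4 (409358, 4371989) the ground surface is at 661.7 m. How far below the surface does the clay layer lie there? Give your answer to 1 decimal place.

Two edge vectors: Hole 1→Hole 2 = (9, 236, -0.1), Hole 1→Hole 3 = (-25, -10, -6.6).
Normal n = (Hole 1→Hole 2) × (Hole 1→Hole 3) = (-1558.6, 61.9, 5810).
So ∂z/∂easting = −n_x/n_z = 0.268261618 and ∂z/∂northing = −n_y/n_z = −0.010654045.
Intercept c from Hole 1: 656.3 − 109821.75 + 46578.94 = −62586.51.
At (409358, 4371989): z_contact = 109815.04 − 46579.37 − 62586.51 = 649.17 m.
Depth below ground = 661.7 − 649.17 = 12.5 m.

12.5 m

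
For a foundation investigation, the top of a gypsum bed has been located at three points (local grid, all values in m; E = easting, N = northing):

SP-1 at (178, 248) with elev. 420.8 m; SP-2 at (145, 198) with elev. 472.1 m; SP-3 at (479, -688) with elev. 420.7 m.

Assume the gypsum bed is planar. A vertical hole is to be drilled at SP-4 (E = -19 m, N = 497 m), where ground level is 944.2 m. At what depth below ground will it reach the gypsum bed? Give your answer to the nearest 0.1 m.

Two edge vectors: SP-1→SP-2 = (-33, -50, 51.3), SP-1→SP-3 = (301, -936, -0.1).
Normal n = (SP-1→SP-2) × (SP-1→SP-3) = (48021.8, 15438, 45938).
So ∂z/∂E = −n_x/n_z = −1.04536 and ∂z/∂N = −n_y/n_z = −0.33606.
Intercept c from SP-1: 420.8 + 186.07 + 83.34 = 690.22.
At (-19, 497): z_contact = 19.86 − 167.02 + 690.22 = 543.06 m.
Depth below ground = 944.2 − 543.06 = 401.1 m.

401.1 m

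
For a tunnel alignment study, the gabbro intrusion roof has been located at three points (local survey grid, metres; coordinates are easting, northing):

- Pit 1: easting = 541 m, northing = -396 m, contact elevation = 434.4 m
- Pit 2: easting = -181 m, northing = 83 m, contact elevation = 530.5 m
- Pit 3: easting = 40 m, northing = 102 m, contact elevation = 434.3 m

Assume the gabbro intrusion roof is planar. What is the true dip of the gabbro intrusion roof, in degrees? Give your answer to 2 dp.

Let the plane be z = a·easting + b·northing + c.
Pit 2−Pit 1: −722a + 479b = 96.1;  Pit 3−Pit 1: −501a + 498b = −0.1.
Solving gives a = −0.40063, b = −0.40324.
Gradient magnitude |∇z| = √(a² + b²) = √(0.16050 + 0.16260) = 0.56842.
True dip = arctan(0.56842) = 29.61°, dipping toward NE (azimuth ≈ 045°).

29.61°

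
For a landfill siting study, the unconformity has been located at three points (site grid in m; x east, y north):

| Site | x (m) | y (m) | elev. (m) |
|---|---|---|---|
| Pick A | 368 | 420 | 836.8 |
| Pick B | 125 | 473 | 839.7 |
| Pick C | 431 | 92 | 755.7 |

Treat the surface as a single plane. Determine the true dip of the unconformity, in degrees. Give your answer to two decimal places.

Two edge vectors: Pick A→Pick B = (-243, 53, 2.9), Pick A→Pick C = (63, -328, -81.1).
Normal n = (Pick A→Pick B) × (Pick A→Pick C) = (-3347.1, -19524.6, 76365).
So ∂z/∂x = −n_x/n_z = 0.04383 and ∂z/∂y = −n_y/n_z = 0.25567.
Gradient magnitude |∇z| = √(a² + b²) = √(0.00192 + 0.06537) = 0.25940.
True dip = arctan(0.25940) = 14.54°, dipping toward S (azimuth ≈ 190°).

14.54°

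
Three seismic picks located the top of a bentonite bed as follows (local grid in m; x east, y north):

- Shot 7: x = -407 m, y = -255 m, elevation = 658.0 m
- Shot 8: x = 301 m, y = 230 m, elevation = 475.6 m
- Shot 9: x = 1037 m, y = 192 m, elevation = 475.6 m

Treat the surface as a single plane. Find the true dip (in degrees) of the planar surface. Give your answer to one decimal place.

Let the plane be z = a·x + b·y + c.
Shot 8−Shot 7: 708a + 485b = −182.4;  Shot 9−Shot 7: 1444a + 447b = −182.4.
Solving gives a = −0.01806, b = −0.34972.
Gradient magnitude |∇z| = √(a² + b²) = √(0.00033 + 0.12231) = 0.35019.
True dip = arctan(0.35019) = 19.3°, dipping toward N (azimuth ≈ 003°).

19.3°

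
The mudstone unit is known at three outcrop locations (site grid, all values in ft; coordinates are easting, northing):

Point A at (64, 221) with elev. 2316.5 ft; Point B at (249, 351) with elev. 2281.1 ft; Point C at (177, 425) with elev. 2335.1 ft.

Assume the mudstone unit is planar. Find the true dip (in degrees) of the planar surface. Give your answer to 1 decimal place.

Two edge vectors: Point A→Point B = (185, 130, -35.4), Point A→Point C = (113, 204, 18.6).
Normal n = (Point A→Point B) × (Point A→Point C) = (9639.6, -7441.2, 23050).
So ∂z/∂easting = −n_x/n_z = −0.41820 and ∂z/∂northing = −n_y/n_z = 0.32283.
Gradient magnitude |∇z| = √(a² + b²) = √(0.17489 + 0.10422) = 0.52831.
True dip = arctan(0.52831) = 27.8°, dipping toward SE (azimuth ≈ 128°).

27.8°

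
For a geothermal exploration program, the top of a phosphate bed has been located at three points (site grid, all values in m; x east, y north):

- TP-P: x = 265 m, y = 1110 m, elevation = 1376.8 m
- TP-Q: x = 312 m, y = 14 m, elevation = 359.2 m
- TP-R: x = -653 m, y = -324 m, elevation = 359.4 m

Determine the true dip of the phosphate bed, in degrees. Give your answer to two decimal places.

Two edge vectors: TP-P→TP-Q = (47, -1096, -1017.6), TP-P→TP-R = (-918, -1434, -1017.4).
Normal n = (TP-P→TP-Q) × (TP-P→TP-R) = (-344168, 981974.6, -1073526).
So ∂z/∂x = −n_x/n_z = −0.32060 and ∂z/∂y = −n_y/n_z = 0.91472.
Gradient magnitude |∇z| = √(a² + b²) = √(0.10278 + 0.83671) = 0.96927.
True dip = arctan(0.96927) = 44.11°, dipping toward SSE (azimuth ≈ 161°).

44.11°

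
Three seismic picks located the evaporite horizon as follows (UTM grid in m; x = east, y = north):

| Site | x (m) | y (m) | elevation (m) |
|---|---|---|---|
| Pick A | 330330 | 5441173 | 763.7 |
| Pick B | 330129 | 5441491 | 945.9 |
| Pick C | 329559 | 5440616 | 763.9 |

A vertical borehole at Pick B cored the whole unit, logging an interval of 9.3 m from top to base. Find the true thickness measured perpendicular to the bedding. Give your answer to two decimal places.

Two edge vectors: Pick A→Pick B = (-201, 318, 182.2), Pick A→Pick C = (-771, -557, 0.2).
Normal n = (Pick A→Pick B) × (Pick A→Pick C) = (101549, -140436, 357135).
So ∂z/∂x = −n_x/n_z = −0.28434 and ∂z/∂y = −n_y/n_z = 0.39323.
|∇z| = √(a²+b²) = 0.48526, so dip δ = arctan(0.48526) = 25.89°.
True thickness = vertical thickness × cos δ = 9.3 × cos 25.89° = 8.37 m.

8.37 m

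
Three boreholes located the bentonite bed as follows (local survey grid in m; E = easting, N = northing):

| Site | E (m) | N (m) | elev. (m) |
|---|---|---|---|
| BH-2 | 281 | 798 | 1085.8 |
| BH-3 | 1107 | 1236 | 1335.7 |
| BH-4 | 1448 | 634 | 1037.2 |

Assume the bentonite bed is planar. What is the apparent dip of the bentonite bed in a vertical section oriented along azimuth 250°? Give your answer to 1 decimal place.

11.5°

Two edge vectors: BH-2→BH-3 = (826, 438, 249.9), BH-2→BH-4 = (1167, -164, -48.6).
Normal n = (BH-2→BH-3) × (BH-2→BH-4) = (19696.8, 331776.9, -646610).
So ∂z/∂E = −n_x/n_z = 0.03046 and ∂z/∂N = −n_y/n_z = 0.51310.
Unit vector along 250° is (sin 250°, cos 250°) = (-0.9397, -0.3420).
Slope in that direction = a·(-0.9397) + b·(-0.3420) = −0.20412.
Apparent dip = arctan|0.20412| = 11.5° (true dip is 27.2°, so apparent ≤ true as expected).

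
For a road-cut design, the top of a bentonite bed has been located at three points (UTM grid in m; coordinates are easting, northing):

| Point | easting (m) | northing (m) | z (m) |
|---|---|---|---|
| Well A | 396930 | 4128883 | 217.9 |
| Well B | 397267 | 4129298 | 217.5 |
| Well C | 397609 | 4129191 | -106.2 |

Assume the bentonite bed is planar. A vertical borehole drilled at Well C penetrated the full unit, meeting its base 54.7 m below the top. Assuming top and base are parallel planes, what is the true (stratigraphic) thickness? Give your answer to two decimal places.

Let the plane be z = a·easting + b·northing + c.
Well B−Well A: 337a + 415b = −0.4;  Well C−Well A: 679a + 308b = −324.1.
Solving gives a = −0.75498, b = 0.61212.
|∇z| = √(a²+b²) = 0.97195, so dip δ = arctan(0.97195) = 44.19°.
True thickness = vertical thickness × cos δ = 54.7 × cos 44.19° = 39.22 m.

39.22 m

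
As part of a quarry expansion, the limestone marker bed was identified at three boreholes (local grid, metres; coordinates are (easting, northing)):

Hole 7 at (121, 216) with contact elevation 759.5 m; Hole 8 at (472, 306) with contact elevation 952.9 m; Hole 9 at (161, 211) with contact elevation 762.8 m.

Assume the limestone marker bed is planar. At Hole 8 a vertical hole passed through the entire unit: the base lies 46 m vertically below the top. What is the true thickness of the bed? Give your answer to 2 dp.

28.72 m

Two edge vectors: Hole 7→Hole 8 = (351, 90, 193.4), Hole 7→Hole 9 = (40, -5, 3.3).
Normal n = (Hole 7→Hole 8) × (Hole 7→Hole 9) = (1264, 6577.7, -5355).
So ∂z/∂E = −n_x/n_z = 0.23604 and ∂z/∂N = −n_y/n_z = 1.22833.
|∇z| = √(a²+b²) = 1.25080, so dip δ = arctan(1.25080) = 51.36°.
True thickness = vertical thickness × cos δ = 46 × cos 51.36° = 28.72 m.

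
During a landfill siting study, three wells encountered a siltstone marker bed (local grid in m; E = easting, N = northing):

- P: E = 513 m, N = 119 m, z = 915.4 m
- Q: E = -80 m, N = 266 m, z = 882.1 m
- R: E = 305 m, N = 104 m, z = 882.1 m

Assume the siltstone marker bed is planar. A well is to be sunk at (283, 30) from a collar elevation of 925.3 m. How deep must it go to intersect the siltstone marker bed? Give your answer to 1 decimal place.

70.2 m

Let the plane be z = a·E + b·N + c.
Q−P: −593a + 147b = −33.3;  R−P: −208a − 15b = −33.3.
Solving gives a = 0.13667, b = 0.32481.
Then c = 915.4 − a·513 − b·119 = 806.63.
At (283, 30): z_contact = 38.68 + 9.74 + 806.63 = 855.06 m.
Depth below ground = 925.3 − 855.06 = 70.2 m.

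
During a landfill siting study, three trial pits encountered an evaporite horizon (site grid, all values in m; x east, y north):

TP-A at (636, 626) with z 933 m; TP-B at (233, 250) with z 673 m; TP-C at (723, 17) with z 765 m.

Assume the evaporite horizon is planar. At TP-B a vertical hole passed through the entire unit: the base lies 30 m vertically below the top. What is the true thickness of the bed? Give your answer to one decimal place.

27.1 m

Two edge vectors: TP-A→TP-B = (-403, -376, -260), TP-A→TP-C = (87, -609, -168).
Normal n = (TP-A→TP-B) × (TP-A→TP-C) = (-95172, -90324, 278139).
So ∂z/∂x = −n_x/n_z = 0.34217 and ∂z/∂y = −n_y/n_z = 0.32474.
|∇z| = √(a²+b²) = 0.47174, so dip δ = arctan(0.47174) = 25.26°.
True thickness = vertical thickness × cos δ = 30 × cos 25.26° = 27.1 m.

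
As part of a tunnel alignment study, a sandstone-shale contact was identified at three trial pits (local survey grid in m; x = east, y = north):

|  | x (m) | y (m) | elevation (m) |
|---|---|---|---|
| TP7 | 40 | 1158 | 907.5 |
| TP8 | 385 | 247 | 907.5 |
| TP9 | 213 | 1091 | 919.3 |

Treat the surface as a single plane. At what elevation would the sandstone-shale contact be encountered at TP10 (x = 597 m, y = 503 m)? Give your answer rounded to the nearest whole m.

Two edge vectors: TP7→TP8 = (345, -911, 0), TP7→TP9 = (173, -67, 11.8).
Normal n = (TP7→TP8) × (TP7→TP9) = (-10749.8, -4071, 134488).
So ∂z/∂x = −n_x/n_z = 0.07993 and ∂z/∂y = −n_y/n_z = 0.03027.
Intercept c from TP7: 907.5 − 3.20 − 35.05 = 869.25.
At (597, 503): z = 47.7 + 15.2 + 869.25 = 932.2 m.

932 m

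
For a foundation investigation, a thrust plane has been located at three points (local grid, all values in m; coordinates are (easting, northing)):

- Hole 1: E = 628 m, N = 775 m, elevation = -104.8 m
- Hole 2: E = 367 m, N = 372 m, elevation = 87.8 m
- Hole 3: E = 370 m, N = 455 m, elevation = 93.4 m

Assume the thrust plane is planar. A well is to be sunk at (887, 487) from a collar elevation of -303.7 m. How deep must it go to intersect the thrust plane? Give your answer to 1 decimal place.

Let the plane be z = a·E + b·N + c.
Hole 2−Hole 1: −261a − 403b = 192.6;  Hole 3−Hole 1: −258a − 320b = 198.2.
Solving gives a = −0.89188, b = 0.09971.
Then c = -104.8 − a·628 − b·775 = 378.03.
At (887, 487): z_contact = −791.10 + 48.56 + 378.03 = -364.51 m.
Depth below ground = -303.7 − (-364.51) = 60.8 m.

60.8 m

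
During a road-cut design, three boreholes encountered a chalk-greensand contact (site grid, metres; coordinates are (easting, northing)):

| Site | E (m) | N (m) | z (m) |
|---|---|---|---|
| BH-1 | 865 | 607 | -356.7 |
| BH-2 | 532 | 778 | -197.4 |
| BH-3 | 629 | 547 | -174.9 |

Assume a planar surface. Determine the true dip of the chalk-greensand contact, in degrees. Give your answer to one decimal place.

37.7°

Two edge vectors: BH-1→BH-2 = (-333, 171, 159.3), BH-1→BH-3 = (-236, -60, 181.8).
Normal n = (BH-1→BH-2) × (BH-1→BH-3) = (40645.8, 22944.6, 60336).
So ∂z/∂E = −n_x/n_z = −0.67366 and ∂z/∂N = −n_y/n_z = −0.38028.
Gradient magnitude |∇z| = √(a² + b²) = √(0.45381 + 0.14461) = 0.77358.
True dip = arctan(0.77358) = 37.7°, dipping toward ENE (azimuth ≈ 061°).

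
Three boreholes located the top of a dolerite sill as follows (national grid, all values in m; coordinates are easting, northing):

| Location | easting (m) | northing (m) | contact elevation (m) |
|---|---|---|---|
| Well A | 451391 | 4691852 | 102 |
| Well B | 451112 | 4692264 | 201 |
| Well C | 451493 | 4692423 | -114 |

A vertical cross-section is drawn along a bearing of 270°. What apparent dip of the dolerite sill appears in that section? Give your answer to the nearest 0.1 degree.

35.9°

Let the plane be z = a·easting + b·northing + c.
Well B−Well A: −279a + 412b = 99;  Well C−Well A: 102a + 571b = −216.
Solving gives a = −0.72279, b = −0.24917.
Unit vector along 270° is (sin 270°, cos 270°) = (-1.0000, -0.0000).
Slope in that direction = a·(-1.0000) + b·(-0.0000) = 0.72279.
Apparent dip = arctan|0.72279| = 35.9° (true dip is 37.4°, so apparent ≤ true as expected).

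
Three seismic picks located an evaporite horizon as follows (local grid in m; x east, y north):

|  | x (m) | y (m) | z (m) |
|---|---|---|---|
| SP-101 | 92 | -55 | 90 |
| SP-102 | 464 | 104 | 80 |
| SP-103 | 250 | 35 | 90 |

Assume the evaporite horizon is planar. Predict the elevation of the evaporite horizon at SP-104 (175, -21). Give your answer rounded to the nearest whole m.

Two edge vectors: SP-101→SP-102 = (372, 159, -10), SP-101→SP-103 = (158, 90, 0).
Normal n = (SP-101→SP-102) × (SP-101→SP-103) = (900, -1580, 8358).
So ∂z/∂x = −n_x/n_z = −0.10768 and ∂z/∂y = −n_y/n_z = 0.18904.
Intercept c from SP-101: 90 + 9.91 + 10.40 = 110.30.
At (175, -21): z = −18.8 − 4.0 + 110.30 = 87.5 m.

87 m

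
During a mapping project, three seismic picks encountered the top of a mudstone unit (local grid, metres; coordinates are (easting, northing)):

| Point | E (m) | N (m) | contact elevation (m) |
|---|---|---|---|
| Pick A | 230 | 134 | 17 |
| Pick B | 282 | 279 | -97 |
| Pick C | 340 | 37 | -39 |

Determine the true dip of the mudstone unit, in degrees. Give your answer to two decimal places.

45.63°

Two edge vectors: Pick A→Pick B = (52, 145, -114), Pick A→Pick C = (110, -97, -56).
Normal n = (Pick A→Pick B) × (Pick A→Pick C) = (-19178, -9628, -20994).
So ∂z/∂E = −n_x/n_z = −0.91350 and ∂z/∂N = −n_y/n_z = −0.45861.
Gradient magnitude |∇z| = √(a² + b²) = √(0.83448 + 0.21032) = 1.02216.
True dip = arctan(1.02216) = 45.63°, dipping toward ENE (azimuth ≈ 063°).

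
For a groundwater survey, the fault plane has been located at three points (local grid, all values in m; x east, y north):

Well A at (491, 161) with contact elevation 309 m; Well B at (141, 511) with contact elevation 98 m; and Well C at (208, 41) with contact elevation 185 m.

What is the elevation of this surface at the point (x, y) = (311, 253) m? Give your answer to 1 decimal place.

Let the plane be z = a·x + b·y + c.
Well B−Well A: −350a + 350b = −211;  Well C−Well A: −283a − 120b = −124.
Solving gives a = 0.48720, b = −0.11565.
Then c = 309 − a·491 − b·161 = 88.40.
At (311, 253): z = 151.5 − 29.3 + 88.40 = 210.7 m.

210.7 m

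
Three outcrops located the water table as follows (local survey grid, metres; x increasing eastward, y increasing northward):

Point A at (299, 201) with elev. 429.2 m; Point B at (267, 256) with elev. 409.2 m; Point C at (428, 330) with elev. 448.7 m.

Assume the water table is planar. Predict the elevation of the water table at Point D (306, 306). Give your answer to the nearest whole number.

413 m

Let the plane be z = a·x + b·y + c.
Point B−Point A: −32a + 55b = −20;  Point C−Point A: 129a + 129b = 19.5.
Solving gives a = 0.32545, b = −0.17428.
Then c = 429.2 − a·299 − b·201 = 366.92.
At (306, 306): z = 99.6 − 53.3 + 366.92 = 413.2 m.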